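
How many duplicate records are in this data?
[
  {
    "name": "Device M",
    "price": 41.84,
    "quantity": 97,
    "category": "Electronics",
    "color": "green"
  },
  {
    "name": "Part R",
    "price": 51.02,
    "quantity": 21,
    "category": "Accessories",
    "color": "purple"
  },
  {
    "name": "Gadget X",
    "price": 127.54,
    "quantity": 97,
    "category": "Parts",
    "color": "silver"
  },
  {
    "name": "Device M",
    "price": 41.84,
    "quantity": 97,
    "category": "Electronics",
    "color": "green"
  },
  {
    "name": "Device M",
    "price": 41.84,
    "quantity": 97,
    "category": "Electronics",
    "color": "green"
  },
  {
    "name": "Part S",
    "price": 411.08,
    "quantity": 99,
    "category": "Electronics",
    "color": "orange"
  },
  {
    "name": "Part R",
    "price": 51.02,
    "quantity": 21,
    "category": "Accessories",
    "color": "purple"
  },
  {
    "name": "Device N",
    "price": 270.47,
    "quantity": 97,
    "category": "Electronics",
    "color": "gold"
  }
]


Checking 8 records for duplicates:

  Row 1: Device M ($41.84, qty 97)
  Row 2: Part R ($51.02, qty 21)
  Row 3: Gadget X ($127.54, qty 97)
  Row 4: Device M ($41.84, qty 97) <-- DUPLICATE
  Row 5: Device M ($41.84, qty 97) <-- DUPLICATE
  Row 6: Part S ($411.08, qty 99)
  Row 7: Part R ($51.02, qty 21) <-- DUPLICATE
  Row 8: Device N ($270.47, qty 97)

Duplicates found: 3
Unique records: 5

3 duplicates, 5 unique


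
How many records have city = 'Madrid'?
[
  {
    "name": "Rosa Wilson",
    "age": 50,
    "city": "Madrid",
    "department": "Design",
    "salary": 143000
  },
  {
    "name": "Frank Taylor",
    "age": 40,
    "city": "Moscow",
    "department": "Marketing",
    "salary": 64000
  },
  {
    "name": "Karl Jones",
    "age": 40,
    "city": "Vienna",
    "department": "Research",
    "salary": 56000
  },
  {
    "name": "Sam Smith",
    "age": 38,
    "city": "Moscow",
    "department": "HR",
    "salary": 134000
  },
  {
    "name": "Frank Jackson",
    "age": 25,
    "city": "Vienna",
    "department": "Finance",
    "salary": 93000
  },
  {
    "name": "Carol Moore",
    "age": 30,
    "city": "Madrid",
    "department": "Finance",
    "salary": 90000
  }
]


Data: 6 records
Condition: city = 'Madrid'

Checking each record:
  Rosa Wilson: Madrid MATCH
  Frank Taylor: Moscow
  Karl Jones: Vienna
  Sam Smith: Moscow
  Frank Jackson: Vienna
  Carol Moore: Madrid MATCH

Count: 2

2


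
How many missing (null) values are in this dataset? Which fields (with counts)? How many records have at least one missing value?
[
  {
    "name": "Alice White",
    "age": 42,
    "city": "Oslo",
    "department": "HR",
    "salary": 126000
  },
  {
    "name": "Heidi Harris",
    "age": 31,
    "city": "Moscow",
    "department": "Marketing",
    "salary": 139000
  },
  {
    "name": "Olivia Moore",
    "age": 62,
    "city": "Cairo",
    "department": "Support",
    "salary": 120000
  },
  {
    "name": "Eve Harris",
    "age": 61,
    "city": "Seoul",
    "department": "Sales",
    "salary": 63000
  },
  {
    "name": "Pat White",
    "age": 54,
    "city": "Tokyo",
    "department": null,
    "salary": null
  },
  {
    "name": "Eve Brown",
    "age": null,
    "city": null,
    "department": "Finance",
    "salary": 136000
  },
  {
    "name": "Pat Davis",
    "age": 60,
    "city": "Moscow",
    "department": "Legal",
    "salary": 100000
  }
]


Checking for missing (null) values in 7 records:

  Alice White: complete
  Heidi Harris: complete
  Olivia Moore: complete
  Eve Harris: complete
  Pat White: department, salary
  Eve Brown: age, city
  Pat Davis: complete

Per field:
  name: 0 missing
  age: 1 missing
  city: 1 missing
  department: 1 missing
  salary: 1 missing

Total missing values: 4
Records with any missing: 2

4 missing values (age: 1, city: 1, department: 1, salary: 1); 2 incomplete records


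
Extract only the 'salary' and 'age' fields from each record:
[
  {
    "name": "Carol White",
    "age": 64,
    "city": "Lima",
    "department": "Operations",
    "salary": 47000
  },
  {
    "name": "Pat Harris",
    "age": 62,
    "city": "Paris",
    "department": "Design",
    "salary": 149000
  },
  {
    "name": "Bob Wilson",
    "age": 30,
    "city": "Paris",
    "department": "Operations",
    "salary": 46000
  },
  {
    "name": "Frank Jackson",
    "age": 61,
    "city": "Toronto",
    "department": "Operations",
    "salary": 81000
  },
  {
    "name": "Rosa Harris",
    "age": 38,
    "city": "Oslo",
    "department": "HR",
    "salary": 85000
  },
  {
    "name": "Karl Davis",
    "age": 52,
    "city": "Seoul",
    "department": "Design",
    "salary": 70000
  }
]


Original: 6 records with fields: name, age, city, department, salary
Keep: ['salary', 'age']
Drop: ['name', 'city', 'department']
Result: 6 records, 2 fields each

[
  {
    "salary": 47000,
    "age": 64
  },
  {
    "salary": 149000,
    "age": 62
  },
  {
    "salary": 46000,
    "age": 30
  },
  {
    "salary": 81000,
    "age": 61
  },
  {
    "salary": 85000,
    "age": 38
  },
  {
    "salary": 70000,
    "age": 52
  }
]


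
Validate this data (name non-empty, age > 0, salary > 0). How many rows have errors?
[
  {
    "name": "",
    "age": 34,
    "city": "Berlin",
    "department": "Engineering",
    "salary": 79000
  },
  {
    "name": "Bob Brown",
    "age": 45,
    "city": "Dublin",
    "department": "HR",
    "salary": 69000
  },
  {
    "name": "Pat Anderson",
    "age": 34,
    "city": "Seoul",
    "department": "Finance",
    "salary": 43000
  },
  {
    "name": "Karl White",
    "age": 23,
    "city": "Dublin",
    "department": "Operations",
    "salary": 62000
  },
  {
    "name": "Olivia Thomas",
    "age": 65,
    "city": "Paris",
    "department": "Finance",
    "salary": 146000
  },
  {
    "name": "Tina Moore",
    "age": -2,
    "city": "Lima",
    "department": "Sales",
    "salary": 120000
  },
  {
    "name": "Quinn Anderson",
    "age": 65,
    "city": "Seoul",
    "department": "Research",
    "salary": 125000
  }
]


Validating 7 records:
Rules: name non-empty, age > 0, salary > 0

  Row 1 (???): empty name
  Row 2 (Bob Brown): OK
  Row 3 (Pat Anderson): OK
  Row 4 (Karl White): OK
  Row 5 (Olivia Thomas): OK
  Row 6 (Tina Moore): negative age: -2
  Row 7 (Quinn Anderson): OK

Total errors: 2

2 errors


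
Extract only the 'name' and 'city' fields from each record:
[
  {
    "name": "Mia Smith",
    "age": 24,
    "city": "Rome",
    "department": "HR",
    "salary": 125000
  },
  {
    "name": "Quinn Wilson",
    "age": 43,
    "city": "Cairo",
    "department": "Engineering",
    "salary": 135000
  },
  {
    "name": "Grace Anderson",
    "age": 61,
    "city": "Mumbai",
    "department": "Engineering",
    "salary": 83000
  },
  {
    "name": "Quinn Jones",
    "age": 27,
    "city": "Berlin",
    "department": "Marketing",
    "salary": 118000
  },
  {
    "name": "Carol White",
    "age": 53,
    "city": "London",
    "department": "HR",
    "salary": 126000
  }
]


Original: 5 records with fields: name, age, city, department, salary
Keep: ['name', 'city']
Drop: ['age', 'department', 'salary']
Result: 5 records, 2 fields each

[
  {
    "name": "Mia Smith",
    "city": "Rome"
  },
  {
    "name": "Quinn Wilson",
    "city": "Cairo"
  },
  {
    "name": "Grace Anderson",
    "city": "Mumbai"
  },
  {
    "name": "Quinn Jones",
    "city": "Berlin"
  },
  {
    "name": "Carol White",
    "city": "London"
  }
]


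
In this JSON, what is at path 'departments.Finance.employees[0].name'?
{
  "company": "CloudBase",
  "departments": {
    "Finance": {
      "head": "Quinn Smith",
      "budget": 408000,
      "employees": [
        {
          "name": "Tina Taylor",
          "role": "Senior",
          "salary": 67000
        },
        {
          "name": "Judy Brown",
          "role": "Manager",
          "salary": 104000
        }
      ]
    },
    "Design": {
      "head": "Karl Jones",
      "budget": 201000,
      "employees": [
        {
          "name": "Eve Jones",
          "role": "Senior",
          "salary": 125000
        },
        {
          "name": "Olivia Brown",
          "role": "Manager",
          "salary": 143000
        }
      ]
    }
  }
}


Path: departments.Finance.employees[0].name

Navigate:
  -> departments
  -> Finance
  -> employees[0].name = 'Tina Taylor'

Tina Taylor


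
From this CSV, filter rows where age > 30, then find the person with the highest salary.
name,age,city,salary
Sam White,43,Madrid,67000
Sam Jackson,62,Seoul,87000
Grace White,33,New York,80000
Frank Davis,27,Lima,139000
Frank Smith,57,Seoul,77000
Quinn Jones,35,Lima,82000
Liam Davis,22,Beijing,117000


Filter: age > 30
Sort by: salary (descending)

Filtered records (5):
  Sam Jackson, age 62, salary $87000
  Quinn Jones, age 35, salary $82000
  Grace White, age 33, salary $80000
  Frank Smith, age 57, salary $77000
  Sam White, age 43, salary $67000

Highest salary: Sam Jackson ($87000)

Sam Jackson


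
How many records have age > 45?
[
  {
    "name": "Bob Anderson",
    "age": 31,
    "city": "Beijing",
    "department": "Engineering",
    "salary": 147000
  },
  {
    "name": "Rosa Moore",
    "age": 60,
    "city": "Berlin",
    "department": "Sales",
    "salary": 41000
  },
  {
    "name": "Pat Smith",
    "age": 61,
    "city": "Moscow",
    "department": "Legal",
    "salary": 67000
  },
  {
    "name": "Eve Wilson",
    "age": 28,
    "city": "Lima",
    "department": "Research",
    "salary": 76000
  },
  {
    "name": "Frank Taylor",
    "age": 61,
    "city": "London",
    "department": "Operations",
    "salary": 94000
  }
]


Data: 5 records
Condition: age > 45

Checking each record:
  Bob Anderson: 31
  Rosa Moore: 60 MATCH
  Pat Smith: 61 MATCH
  Eve Wilson: 28
  Frank Taylor: 61 MATCH

Count: 3

3


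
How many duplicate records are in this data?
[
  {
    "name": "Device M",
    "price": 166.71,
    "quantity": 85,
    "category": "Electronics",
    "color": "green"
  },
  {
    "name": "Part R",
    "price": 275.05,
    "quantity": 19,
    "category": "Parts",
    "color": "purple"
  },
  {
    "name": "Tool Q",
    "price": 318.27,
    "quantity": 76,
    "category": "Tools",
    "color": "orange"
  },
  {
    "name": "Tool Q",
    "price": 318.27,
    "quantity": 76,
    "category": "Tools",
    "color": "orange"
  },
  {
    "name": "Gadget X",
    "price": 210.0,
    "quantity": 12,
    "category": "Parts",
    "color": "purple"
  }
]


Checking 5 records for duplicates:

  Row 1: Device M ($166.71, qty 85)
  Row 2: Part R ($275.05, qty 19)
  Row 3: Tool Q ($318.27, qty 76)
  Row 4: Tool Q ($318.27, qty 76) <-- DUPLICATE
  Row 5: Gadget X ($210.0, qty 12)

Duplicates found: 1
Unique records: 4

1 duplicates, 4 unique


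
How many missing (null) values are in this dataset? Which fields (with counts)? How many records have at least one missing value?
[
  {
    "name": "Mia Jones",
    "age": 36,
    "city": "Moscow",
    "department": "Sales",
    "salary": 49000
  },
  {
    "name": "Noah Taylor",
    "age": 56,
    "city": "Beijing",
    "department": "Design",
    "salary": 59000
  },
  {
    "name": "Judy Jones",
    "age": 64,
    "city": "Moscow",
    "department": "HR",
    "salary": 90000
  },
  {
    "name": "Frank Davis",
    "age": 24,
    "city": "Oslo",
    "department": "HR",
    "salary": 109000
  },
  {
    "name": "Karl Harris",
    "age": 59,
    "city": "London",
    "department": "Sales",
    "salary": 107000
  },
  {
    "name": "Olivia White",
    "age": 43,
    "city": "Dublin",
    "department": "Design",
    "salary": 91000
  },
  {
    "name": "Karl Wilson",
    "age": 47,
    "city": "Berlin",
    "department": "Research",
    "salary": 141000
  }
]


Checking for missing (null) values in 7 records:

  Mia Jones: complete
  Noah Taylor: complete
  Judy Jones: complete
  Frank Davis: complete
  Karl Harris: complete
  Olivia White: complete
  Karl Wilson: complete

Per field:
  name: 0 missing
  age: 0 missing
  city: 0 missing
  department: 0 missing
  salary: 0 missing

Total missing values: 0
Records with any missing: 0

0 missing values (none); 0 incomplete records


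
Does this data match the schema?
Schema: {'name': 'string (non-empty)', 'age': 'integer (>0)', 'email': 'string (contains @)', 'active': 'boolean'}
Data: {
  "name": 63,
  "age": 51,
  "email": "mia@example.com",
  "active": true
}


Validating each field against schema:
  name: FAIL (63 is not a string)
  age: OK (positive integer)
  email: OK (string with @)
  active: OK (boolean)

Result: INVALID (1 error: name)

INVALID (1 error: name)


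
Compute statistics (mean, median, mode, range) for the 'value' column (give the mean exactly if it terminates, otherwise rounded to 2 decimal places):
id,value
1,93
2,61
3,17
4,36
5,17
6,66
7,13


Data: [93, 61, 17, 36, 17, 66, 13]
Count: 7
Sum: 303
Mean: 303/7 ≈ 43.29 (rounded to 2 decimal places)
Sorted: [13, 17, 17, 36, 61, 66, 93]
Median: 36.0
Mode: 17 (2 times)
Range: 93 - 13 = 80
Min: 13, Max: 93

mean≈43.29, median=36.0, mode=17, range=80


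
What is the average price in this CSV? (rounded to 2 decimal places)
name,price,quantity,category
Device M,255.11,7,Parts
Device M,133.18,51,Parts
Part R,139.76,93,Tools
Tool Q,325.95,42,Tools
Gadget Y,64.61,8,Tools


Computing average price:
Values: [255.11, 133.18, 139.76, 325.95, 64.61]
Sum = 918.61
Count = 5
Average = 918.61/5 = 183.722 exactly -> 183.72 (rounded half-up to 2 decimal places)

183.72


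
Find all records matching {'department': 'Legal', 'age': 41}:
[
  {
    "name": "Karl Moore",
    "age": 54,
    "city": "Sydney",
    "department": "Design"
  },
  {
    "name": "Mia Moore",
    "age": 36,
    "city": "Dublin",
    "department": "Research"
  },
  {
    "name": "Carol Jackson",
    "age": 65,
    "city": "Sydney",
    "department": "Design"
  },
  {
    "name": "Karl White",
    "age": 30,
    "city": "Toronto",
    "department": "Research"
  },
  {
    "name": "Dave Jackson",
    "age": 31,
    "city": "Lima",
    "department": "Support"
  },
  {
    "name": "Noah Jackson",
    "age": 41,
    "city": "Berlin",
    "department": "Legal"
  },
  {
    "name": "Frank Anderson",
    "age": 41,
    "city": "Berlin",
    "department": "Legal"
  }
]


Search criteria: {'department': 'Legal', 'age': 41}

Checking 7 records:
  Karl Moore: {department: Design, age: 54}
  Mia Moore: {department: Research, age: 36}
  Carol Jackson: {department: Design, age: 65}
  Karl White: {department: Research, age: 30}
  Dave Jackson: {department: Support, age: 31}
  Noah Jackson: {department: Legal, age: 41} <-- MATCH
  Frank Anderson: {department: Legal, age: 41} <-- MATCH

Matches: ["Noah Jackson", "Frank Anderson"]

["Noah Jackson", "Frank Anderson"]


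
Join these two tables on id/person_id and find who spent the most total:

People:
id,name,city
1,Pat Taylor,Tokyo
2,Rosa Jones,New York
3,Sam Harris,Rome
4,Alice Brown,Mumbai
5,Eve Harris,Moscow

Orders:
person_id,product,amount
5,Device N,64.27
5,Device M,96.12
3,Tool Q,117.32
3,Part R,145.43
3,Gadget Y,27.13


Join on: people.id = orders.person_id

Joined rows:
  Eve Harris (Moscow) bought Device N for $64.27
  Eve Harris (Moscow) bought Device M for $96.12
  Sam Harris (Rome) bought Tool Q for $117.32
  Sam Harris (Rome) bought Part R for $145.43
  Sam Harris (Rome) bought Gadget Y for $27.13

Total per person:
  Sam Harris: $289.88
  Eve Harris: $160.39

Top spender: Sam Harris ($289.88)

Sam Harris ($289.88)


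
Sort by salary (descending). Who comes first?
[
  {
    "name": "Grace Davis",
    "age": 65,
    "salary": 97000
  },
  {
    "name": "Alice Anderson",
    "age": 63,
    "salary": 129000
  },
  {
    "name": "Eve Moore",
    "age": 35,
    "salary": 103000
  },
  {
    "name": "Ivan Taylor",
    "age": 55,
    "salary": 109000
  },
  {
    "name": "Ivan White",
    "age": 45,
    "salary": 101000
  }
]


Sort by: salary (descending)

Sorted order:
  1. Alice Anderson (salary = 129000)
  2. Ivan Taylor (salary = 109000)
  3. Eve Moore (salary = 103000)
  4. Ivan White (salary = 101000)
  5. Grace Davis (salary = 97000)

First: Alice Anderson

Alice Anderson


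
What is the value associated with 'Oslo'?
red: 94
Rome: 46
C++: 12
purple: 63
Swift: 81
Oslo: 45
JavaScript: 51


Looking up key 'Oslo'
Value: 45

45


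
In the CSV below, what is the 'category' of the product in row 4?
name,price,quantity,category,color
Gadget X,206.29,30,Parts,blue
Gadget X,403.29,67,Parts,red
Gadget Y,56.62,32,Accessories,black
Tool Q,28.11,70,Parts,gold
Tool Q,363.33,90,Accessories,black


Query: Row 4 ('Tool Q'), column 'category'
Value: Parts

Parts


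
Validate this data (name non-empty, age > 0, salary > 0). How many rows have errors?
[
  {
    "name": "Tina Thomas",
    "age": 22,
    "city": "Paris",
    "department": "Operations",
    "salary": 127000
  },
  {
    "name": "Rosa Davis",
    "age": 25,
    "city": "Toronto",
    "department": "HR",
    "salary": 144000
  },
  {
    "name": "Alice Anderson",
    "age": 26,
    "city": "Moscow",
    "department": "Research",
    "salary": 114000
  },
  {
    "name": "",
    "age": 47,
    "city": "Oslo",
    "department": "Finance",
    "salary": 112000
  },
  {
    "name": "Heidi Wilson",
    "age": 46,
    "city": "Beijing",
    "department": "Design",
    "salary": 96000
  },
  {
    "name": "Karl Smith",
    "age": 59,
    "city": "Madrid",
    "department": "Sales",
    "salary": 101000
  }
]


Validating 6 records:
Rules: name non-empty, age > 0, salary > 0

  Row 1 (Tina Thomas): OK
  Row 2 (Rosa Davis): OK
  Row 3 (Alice Anderson): OK
  Row 4 (???): empty name
  Row 5 (Heidi Wilson): OK
  Row 6 (Karl Smith): OK

Total errors: 1

1 errors


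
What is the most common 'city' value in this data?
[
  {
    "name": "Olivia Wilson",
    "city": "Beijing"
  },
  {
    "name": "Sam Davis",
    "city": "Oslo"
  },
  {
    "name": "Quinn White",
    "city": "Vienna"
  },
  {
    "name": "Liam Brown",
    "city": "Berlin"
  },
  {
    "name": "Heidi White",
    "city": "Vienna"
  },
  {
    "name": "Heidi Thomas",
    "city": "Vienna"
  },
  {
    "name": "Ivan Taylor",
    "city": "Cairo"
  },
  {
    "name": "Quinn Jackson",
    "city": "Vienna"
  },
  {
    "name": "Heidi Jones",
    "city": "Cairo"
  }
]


Counting 'city' values across 9 records:

  Vienna: 4 ####
  Cairo: 2 ##
  Beijing: 1 #
  Oslo: 1 #
  Berlin: 1 #

Most common: Vienna (4 times)

Vienna (4 times)


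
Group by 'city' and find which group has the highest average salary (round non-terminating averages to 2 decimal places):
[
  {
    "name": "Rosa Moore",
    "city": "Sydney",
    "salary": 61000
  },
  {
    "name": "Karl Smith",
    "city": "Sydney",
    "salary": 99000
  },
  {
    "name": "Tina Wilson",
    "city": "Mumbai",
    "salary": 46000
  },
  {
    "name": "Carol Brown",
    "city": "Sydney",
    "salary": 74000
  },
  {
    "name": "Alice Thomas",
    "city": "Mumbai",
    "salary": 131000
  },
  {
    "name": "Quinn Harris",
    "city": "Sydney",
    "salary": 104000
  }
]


Group by: city

Groups:
  Mumbai: 2 people, avg salary = 177000/2 = $88500
  Sydney: 4 people, avg salary = 338000/4 = $84500

Highest average salary: Mumbai ($88500)

Mumbai ($88500)


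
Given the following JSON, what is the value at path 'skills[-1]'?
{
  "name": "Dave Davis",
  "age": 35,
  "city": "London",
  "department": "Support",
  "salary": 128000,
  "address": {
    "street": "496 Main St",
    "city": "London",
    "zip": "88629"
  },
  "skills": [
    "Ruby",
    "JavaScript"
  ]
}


Query: skills[-1]
Path: skills -> last element
Value: JavaScript

JavaScript


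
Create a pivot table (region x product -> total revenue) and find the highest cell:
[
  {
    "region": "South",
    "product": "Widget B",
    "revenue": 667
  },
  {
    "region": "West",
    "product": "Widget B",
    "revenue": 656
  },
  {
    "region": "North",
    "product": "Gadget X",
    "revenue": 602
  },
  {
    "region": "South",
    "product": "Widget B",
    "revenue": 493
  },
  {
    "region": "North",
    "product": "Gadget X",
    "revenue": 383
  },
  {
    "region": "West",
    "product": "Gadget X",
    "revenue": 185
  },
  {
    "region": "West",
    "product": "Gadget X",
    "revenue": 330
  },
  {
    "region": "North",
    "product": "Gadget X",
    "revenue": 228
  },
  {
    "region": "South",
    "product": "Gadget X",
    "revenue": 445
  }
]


Pivot: region (rows) x product (columns) -> total revenue

     Gadget X      Widget B    
North         1213             0  
South          445          1160  
West           515           656  

Highest: North / Gadget X = $1213

North / Gadget X = $1213


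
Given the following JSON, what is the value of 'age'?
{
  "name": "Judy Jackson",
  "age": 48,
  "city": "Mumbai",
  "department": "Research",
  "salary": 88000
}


Looking up field 'age'
Value: 48

48


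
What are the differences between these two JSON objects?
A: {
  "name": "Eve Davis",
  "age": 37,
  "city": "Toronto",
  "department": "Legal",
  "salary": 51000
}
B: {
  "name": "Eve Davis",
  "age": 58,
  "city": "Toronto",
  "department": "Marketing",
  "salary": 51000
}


Comparing each field (in key order):
  name: same
  age: DIFFERENT
  city: same
  department: DIFFERENT
  salary: same
Differences:
  age: 37 -> 58
  department: Legal -> Marketing

2 field(s) changed

2 changes: age, department


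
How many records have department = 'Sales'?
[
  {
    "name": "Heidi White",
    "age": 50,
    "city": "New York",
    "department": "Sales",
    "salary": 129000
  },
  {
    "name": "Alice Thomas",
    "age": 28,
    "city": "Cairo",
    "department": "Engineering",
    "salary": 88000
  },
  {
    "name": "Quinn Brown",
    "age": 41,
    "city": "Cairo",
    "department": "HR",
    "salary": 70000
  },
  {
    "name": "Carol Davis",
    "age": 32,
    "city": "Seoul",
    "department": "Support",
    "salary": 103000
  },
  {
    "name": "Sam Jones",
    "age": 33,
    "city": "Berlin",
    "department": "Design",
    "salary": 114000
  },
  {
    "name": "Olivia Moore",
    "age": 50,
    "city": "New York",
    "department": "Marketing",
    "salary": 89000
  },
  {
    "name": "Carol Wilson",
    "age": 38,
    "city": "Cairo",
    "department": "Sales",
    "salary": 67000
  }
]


Data: 7 records
Condition: department = 'Sales'

Checking each record:
  Heidi White: Sales MATCH
  Alice Thomas: Engineering
  Quinn Brown: HR
  Carol Davis: Support
  Sam Jones: Design
  Olivia Moore: Marketing
  Carol Wilson: Sales MATCH

Count: 2

2


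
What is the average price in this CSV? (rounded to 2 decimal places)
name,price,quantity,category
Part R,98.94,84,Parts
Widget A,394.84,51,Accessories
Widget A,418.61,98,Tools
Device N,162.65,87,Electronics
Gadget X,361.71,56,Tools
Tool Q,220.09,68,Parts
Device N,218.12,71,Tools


Computing average price:
Values: [98.94, 394.84, 418.61, 162.65, 361.71, 220.09, 218.12]
Sum = 1874.96
Count = 7
Average = 1874.96/7 ≈ 267.85 (rounded to 2 decimal places)

267.85


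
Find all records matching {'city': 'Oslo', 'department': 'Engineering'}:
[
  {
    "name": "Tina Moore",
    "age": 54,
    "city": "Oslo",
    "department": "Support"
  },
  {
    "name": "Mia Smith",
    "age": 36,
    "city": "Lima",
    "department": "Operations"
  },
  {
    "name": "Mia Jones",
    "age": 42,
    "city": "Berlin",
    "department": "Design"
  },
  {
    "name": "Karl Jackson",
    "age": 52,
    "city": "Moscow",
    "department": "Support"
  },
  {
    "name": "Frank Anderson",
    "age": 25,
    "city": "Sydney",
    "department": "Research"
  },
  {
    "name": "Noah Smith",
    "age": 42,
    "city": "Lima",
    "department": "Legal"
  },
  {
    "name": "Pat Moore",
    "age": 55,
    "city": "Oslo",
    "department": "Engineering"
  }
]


Search criteria: {'city': 'Oslo', 'department': 'Engineering'}

Checking 7 records:
  Tina Moore: {city: Oslo, department: Support}
  Mia Smith: {city: Lima, department: Operations}
  Mia Jones: {city: Berlin, department: Design}
  Karl Jackson: {city: Moscow, department: Support}
  Frank Anderson: {city: Sydney, department: Research}
  Noah Smith: {city: Lima, department: Legal}
  Pat Moore: {city: Oslo, department: Engineering} <-- MATCH

Matches: ["Pat Moore"]

["Pat Moore"]


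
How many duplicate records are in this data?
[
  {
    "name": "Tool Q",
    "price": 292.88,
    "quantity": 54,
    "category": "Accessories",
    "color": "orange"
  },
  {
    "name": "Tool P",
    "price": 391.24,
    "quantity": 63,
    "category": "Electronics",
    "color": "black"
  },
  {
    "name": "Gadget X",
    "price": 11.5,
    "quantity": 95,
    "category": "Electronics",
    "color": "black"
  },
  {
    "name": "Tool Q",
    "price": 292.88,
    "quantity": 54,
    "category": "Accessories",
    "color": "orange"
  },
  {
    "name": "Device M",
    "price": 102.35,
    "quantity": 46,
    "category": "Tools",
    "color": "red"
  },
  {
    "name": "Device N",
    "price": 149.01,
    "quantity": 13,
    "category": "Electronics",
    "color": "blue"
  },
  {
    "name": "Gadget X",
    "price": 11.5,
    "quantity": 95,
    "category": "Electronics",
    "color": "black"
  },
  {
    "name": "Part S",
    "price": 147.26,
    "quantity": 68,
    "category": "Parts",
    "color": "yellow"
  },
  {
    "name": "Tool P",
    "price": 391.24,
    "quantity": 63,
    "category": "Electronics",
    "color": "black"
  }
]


Checking 9 records for duplicates:

  Row 1: Tool Q ($292.88, qty 54)
  Row 2: Tool P ($391.24, qty 63)
  Row 3: Gadget X ($11.5, qty 95)
  Row 4: Tool Q ($292.88, qty 54) <-- DUPLICATE
  Row 5: Device M ($102.35, qty 46)
  Row 6: Device N ($149.01, qty 13)
  Row 7: Gadget X ($11.5, qty 95) <-- DUPLICATE
  Row 8: Part S ($147.26, qty 68)
  Row 9: Tool P ($391.24, qty 63) <-- DUPLICATE

Duplicates found: 3
Unique records: 6

3 duplicates, 6 unique


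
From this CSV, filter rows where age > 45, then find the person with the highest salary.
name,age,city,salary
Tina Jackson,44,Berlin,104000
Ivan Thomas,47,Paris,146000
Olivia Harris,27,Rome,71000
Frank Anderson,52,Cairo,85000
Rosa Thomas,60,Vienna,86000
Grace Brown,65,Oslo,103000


Filter: age > 45
Sort by: salary (descending)

Filtered records (4):
  Ivan Thomas, age 47, salary $146000
  Grace Brown, age 65, salary $103000
  Rosa Thomas, age 60, salary $86000
  Frank Anderson, age 52, salary $85000

Highest salary: Ivan Thomas ($146000)

Ivan Thomas


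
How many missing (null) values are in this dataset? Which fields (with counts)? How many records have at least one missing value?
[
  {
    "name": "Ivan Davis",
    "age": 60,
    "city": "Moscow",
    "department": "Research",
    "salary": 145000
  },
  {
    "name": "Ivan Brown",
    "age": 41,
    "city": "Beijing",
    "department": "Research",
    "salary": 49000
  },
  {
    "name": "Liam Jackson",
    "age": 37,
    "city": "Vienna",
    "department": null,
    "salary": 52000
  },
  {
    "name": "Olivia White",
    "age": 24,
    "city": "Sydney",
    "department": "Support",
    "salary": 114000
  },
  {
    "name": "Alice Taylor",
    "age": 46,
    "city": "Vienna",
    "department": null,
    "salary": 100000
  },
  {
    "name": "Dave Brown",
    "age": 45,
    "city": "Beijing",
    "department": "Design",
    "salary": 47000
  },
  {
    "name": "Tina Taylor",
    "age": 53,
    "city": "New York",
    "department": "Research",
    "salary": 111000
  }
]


Checking for missing (null) values in 7 records:

  Ivan Davis: complete
  Ivan Brown: complete
  Liam Jackson: department
  Olivia White: complete
  Alice Taylor: department
  Dave Brown: complete
  Tina Taylor: complete

Per field:
  name: 0 missing
  age: 0 missing
  city: 0 missing
  department: 2 missing
  salary: 0 missing

Total missing values: 2
Records with any missing: 2

2 missing values (department: 2); 2 incomplete records


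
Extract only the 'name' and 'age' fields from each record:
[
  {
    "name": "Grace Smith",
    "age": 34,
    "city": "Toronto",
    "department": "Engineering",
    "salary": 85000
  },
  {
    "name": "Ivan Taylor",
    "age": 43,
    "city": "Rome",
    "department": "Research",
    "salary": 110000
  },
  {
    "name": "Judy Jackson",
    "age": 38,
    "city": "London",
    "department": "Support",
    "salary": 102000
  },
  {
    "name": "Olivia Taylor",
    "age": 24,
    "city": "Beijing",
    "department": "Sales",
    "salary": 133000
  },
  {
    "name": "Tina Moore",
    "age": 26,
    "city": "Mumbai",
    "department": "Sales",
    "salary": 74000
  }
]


Original: 5 records with fields: name, age, city, department, salary
Keep: ['name', 'age']
Drop: ['city', 'department', 'salary']
Result: 5 records, 2 fields each

[
  {
    "name": "Grace Smith",
    "age": 34
  },
  {
    "name": "Ivan Taylor",
    "age": 43
  },
  {
    "name": "Judy Jackson",
    "age": 38
  },
  {
    "name": "Olivia Taylor",
    "age": 24
  },
  {
    "name": "Tina Moore",
    "age": 26
  }
]


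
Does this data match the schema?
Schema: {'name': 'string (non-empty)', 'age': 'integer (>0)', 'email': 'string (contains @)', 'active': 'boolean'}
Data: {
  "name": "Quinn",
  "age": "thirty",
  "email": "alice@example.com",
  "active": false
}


Validating each field against schema:
  name: OK (non-empty string)
  age: FAIL ("thirty" is not an integer)
  email: OK (string with @)
  active: OK (boolean)

Result: INVALID (1 error: age)

INVALID (1 error: age)


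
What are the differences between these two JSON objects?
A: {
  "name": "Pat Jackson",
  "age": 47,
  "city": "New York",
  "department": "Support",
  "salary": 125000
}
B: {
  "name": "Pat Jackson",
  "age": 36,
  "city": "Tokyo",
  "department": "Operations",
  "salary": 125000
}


Comparing each field (in key order):
  name: same
  age: DIFFERENT
  city: DIFFERENT
  department: DIFFERENT
  salary: same
Differences:
  age: 47 -> 36
  city: New York -> Tokyo
  department: Support -> Operations

3 field(s) changed

3 changes: age, city, department


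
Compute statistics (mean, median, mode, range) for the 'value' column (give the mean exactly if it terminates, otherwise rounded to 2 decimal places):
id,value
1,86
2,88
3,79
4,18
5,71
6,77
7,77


Data: [86, 88, 79, 18, 71, 77, 77]
Count: 7
Sum: 496
Mean: 496/7 ≈ 70.86 (rounded to 2 decimal places)
Sorted: [18, 71, 77, 77, 79, 86, 88]
Median: 77.0
Mode: 77 (2 times)
Range: 88 - 18 = 70
Min: 18, Max: 88

mean≈70.86, median=77.0, mode=77, range=70


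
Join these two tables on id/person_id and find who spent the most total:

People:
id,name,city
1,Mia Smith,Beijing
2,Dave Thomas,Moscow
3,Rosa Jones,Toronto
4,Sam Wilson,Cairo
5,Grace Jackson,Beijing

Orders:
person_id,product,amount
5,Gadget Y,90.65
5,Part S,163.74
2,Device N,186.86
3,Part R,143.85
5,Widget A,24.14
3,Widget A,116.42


Join on: people.id = orders.person_id

Joined rows:
  Grace Jackson (Beijing) bought Gadget Y for $90.65
  Grace Jackson (Beijing) bought Part S for $163.74
  Dave Thomas (Moscow) bought Device N for $186.86
  Rosa Jones (Toronto) bought Part R for $143.85
  Grace Jackson (Beijing) bought Widget A for $24.14
  Rosa Jones (Toronto) bought Widget A for $116.42

Total per person:
  Grace Jackson: $278.53
  Rosa Jones: $260.27
  Dave Thomas: $186.86

Top spender: Grace Jackson ($278.53)

Grace Jackson ($278.53)


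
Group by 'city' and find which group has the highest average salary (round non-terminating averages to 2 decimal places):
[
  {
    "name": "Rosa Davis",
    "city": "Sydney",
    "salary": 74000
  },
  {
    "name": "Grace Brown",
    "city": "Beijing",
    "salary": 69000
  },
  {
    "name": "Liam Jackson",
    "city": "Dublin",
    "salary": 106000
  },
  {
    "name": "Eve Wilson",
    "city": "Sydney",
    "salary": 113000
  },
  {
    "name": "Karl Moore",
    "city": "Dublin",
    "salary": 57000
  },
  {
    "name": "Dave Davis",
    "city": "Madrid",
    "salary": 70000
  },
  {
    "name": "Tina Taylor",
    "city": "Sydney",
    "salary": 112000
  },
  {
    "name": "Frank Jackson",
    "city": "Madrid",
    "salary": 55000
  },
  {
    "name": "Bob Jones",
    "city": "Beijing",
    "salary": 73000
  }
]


Group by: city

Groups:
  Beijing: 2 people, avg salary = 142000/2 = $71000
  Dublin: 2 people, avg salary = 163000/2 = $81500
  Madrid: 2 people, avg salary = 125000/2 = $62500
  Sydney: 3 people, avg salary = 299000/3 ≈ $99666.67

Highest average salary: Sydney (≈$99666.67)

Sydney (≈$99666.67)


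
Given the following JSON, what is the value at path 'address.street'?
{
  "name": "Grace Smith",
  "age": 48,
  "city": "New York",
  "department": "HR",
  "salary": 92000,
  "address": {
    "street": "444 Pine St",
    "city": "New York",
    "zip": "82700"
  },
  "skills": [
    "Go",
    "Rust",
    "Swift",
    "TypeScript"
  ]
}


Query: address.street
Path: address -> street
Value: 444 Pine St

444 Pine St


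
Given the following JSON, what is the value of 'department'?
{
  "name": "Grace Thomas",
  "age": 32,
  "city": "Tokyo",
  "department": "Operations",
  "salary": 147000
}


Looking up field 'department'
Value: Operations

Operations


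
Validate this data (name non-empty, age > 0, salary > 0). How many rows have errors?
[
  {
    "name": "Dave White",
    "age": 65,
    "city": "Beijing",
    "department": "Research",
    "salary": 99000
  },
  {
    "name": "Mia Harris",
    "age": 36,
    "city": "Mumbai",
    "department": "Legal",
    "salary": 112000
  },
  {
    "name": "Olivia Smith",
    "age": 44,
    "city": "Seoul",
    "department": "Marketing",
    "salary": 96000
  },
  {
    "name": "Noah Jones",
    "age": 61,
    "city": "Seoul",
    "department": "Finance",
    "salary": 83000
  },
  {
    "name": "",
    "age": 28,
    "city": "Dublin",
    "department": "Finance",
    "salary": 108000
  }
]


Validating 5 records:
Rules: name non-empty, age > 0, salary > 0

  Row 1 (Dave White): OK
  Row 2 (Mia Harris): OK
  Row 3 (Olivia Smith): OK
  Row 4 (Noah Jones): OK
  Row 5 (???): empty name

Total errors: 1

1 errors


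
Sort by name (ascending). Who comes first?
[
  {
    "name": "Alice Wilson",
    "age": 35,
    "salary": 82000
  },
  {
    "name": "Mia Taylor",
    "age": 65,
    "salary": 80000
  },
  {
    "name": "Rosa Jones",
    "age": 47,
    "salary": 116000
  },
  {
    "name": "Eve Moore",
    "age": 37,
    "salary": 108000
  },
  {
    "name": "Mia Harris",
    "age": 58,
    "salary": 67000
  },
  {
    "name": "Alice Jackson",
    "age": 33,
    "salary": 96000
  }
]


Sort by: name (ascending)

Sorted order:
  1. Alice Jackson (name = Alice Jackson)
  2. Alice Wilson (name = Alice Wilson)
  3. Eve Moore (name = Eve Moore)
  4. Mia Harris (name = Mia Harris)
  5. Mia Taylor (name = Mia Taylor)
  6. Rosa Jones (name = Rosa Jones)

First: Alice Jackson

Alice Jackson


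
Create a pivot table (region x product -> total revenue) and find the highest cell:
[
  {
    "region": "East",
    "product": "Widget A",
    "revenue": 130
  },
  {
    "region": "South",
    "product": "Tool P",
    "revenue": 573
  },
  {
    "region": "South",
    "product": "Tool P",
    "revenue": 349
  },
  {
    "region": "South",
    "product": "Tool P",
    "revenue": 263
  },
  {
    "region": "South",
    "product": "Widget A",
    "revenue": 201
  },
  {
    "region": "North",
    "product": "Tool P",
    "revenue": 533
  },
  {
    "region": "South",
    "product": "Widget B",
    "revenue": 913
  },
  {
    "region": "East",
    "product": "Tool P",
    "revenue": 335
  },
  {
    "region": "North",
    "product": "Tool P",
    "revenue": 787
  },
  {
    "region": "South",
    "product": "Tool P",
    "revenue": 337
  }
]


Pivot: region (rows) x product (columns) -> total revenue

     Tool P        Widget A      Widget B    
East           335           130             0  
North         1320             0             0  
South         1522           201           913  

Highest: South / Tool P = $1522

South / Tool P = $1522


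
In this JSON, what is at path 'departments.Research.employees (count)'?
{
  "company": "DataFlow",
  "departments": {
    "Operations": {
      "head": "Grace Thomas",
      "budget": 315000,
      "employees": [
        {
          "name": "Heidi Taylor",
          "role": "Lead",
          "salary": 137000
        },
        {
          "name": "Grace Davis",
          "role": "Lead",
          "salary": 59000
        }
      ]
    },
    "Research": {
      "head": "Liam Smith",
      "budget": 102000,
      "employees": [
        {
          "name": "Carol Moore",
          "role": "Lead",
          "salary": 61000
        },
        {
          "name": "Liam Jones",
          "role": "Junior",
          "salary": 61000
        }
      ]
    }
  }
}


Path: departments.Research.employees (count)

Navigate:
  -> departments
  -> Research
  -> employees (array, length 2)

2


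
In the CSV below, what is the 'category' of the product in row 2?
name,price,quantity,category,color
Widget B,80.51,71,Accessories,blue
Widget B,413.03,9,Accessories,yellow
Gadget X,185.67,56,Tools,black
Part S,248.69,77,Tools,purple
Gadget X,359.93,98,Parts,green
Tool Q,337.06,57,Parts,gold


Query: Row 2 ('Widget B'), column 'category'
Value: Accessories

Accessories


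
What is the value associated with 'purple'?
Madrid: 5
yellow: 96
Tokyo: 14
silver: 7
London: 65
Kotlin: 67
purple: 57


Looking up key 'purple'
Value: 57

57


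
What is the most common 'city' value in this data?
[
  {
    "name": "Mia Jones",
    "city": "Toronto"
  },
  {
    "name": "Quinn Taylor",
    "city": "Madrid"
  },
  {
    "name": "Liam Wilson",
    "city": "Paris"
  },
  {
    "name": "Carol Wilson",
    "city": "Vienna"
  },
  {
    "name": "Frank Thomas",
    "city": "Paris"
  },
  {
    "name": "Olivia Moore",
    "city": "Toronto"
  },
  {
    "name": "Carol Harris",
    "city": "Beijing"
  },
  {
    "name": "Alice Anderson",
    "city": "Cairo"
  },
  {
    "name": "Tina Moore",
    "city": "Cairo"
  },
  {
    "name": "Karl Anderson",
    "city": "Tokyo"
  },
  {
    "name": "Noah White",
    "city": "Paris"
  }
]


Counting 'city' values across 11 records:

  Paris: 3 ###
  Toronto: 2 ##
  Cairo: 2 ##
  Madrid: 1 #
  Vienna: 1 #
  Beijing: 1 #
  Tokyo: 1 #

Most common: Paris (3 times)

Paris (3 times)


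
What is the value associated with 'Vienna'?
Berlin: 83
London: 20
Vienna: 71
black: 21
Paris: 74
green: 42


Looking up key 'Vienna'
Value: 71

71


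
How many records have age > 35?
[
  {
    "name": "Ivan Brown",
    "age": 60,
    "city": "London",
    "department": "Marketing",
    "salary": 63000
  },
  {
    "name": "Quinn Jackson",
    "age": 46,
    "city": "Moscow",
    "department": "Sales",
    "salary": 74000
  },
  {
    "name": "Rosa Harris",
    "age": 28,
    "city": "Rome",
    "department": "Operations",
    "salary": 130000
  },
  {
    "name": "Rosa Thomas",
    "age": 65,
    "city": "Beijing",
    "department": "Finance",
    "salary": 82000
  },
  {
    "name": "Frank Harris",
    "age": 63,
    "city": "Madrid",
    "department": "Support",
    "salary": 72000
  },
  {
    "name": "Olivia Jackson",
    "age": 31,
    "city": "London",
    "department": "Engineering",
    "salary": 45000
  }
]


Data: 6 records
Condition: age > 35

Checking each record:
  Ivan Brown: 60 MATCH
  Quinn Jackson: 46 MATCH
  Rosa Harris: 28
  Rosa Thomas: 65 MATCH
  Frank Harris: 63 MATCH
  Olivia Jackson: 31

Count: 4

4


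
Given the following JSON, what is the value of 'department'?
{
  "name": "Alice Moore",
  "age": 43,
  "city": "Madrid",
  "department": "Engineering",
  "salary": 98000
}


Looking up field 'department'
Value: Engineering

Engineering


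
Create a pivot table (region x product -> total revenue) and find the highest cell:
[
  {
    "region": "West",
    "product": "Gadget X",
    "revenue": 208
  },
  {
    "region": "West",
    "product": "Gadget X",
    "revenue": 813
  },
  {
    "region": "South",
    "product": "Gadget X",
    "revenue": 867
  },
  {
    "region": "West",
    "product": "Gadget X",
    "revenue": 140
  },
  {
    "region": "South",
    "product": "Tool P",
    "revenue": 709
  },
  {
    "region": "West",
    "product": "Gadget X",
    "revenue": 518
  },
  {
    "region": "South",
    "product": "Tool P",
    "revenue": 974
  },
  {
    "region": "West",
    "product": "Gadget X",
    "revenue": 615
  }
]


Pivot: region (rows) x product (columns) -> total revenue

     Gadget X      Tool P      
South          867          1683  
West          2294             0  

Highest: West / Gadget X = $2294

West / Gadget X = $2294
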